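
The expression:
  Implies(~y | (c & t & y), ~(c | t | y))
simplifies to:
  (y & ~c) | (y & ~t) | (~c & ~t)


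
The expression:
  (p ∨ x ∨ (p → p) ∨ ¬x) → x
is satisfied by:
  {x: True}


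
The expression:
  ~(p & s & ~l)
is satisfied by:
  {l: True, s: False, p: False}
  {s: False, p: False, l: False}
  {p: True, l: True, s: False}
  {p: True, s: False, l: False}
  {l: True, s: True, p: False}
  {s: True, l: False, p: False}
  {p: True, s: True, l: True}


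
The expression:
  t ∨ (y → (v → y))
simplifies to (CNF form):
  True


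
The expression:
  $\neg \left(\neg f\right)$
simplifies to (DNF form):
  $f$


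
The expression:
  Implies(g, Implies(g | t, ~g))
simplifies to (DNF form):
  ~g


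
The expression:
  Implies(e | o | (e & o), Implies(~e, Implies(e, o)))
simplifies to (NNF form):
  True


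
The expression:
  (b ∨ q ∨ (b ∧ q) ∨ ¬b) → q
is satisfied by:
  {q: True}


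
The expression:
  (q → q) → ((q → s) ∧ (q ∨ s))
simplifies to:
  s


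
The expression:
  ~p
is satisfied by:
  {p: False}


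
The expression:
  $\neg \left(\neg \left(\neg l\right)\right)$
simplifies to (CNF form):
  $\neg l$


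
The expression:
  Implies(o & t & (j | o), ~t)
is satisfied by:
  {o: False, t: False}
  {t: True, o: False}
  {o: True, t: False}


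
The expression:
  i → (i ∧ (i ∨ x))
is always true.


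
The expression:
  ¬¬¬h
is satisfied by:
  {h: False}


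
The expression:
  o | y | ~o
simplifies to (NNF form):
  True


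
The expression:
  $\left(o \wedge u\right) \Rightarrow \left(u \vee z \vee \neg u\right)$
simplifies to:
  $\text{True}$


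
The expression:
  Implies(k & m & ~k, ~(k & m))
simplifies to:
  True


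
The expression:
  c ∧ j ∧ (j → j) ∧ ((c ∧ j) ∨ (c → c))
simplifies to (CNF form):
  c ∧ j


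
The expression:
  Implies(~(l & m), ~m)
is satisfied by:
  {l: True, m: False}
  {m: False, l: False}
  {m: True, l: True}


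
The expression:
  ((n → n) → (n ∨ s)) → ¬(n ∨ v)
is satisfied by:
  {n: False, s: False, v: False}
  {v: True, n: False, s: False}
  {s: True, n: False, v: False}


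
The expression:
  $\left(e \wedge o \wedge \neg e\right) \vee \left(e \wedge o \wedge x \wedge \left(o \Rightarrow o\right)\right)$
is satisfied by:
  {e: True, x: True, o: True}


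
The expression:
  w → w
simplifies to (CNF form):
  True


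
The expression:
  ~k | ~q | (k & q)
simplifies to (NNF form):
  True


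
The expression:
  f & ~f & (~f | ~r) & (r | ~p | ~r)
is never true.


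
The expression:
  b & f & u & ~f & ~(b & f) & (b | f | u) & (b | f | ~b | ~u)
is never true.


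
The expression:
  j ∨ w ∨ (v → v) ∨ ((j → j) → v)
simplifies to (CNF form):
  True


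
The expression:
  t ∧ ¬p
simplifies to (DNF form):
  t ∧ ¬p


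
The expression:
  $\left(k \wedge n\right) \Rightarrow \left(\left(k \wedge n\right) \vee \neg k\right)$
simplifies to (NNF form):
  $\text{True}$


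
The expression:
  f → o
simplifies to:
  o ∨ ¬f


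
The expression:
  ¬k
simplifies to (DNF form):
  ¬k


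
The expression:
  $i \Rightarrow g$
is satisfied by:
  {g: True, i: False}
  {i: False, g: False}
  {i: True, g: True}


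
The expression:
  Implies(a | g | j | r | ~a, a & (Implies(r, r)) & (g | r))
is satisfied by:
  {a: True, r: True, g: True}
  {a: True, r: True, g: False}
  {a: True, g: True, r: False}


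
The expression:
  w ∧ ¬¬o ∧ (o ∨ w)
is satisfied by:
  {w: True, o: True}


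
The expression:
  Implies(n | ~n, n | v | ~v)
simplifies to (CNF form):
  True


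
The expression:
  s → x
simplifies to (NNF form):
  x ∨ ¬s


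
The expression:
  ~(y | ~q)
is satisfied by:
  {q: True, y: False}


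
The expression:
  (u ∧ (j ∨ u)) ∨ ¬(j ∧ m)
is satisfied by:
  {u: True, m: False, j: False}
  {m: False, j: False, u: False}
  {j: True, u: True, m: False}
  {j: True, m: False, u: False}
  {u: True, m: True, j: False}
  {m: True, u: False, j: False}
  {j: True, m: True, u: True}


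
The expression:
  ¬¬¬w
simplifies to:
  ¬w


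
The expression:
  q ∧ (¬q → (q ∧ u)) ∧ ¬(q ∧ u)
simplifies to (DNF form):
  q ∧ ¬u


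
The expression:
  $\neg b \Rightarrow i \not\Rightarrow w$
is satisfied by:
  {i: True, b: True, w: False}
  {b: True, w: False, i: False}
  {i: True, b: True, w: True}
  {b: True, w: True, i: False}
  {i: True, w: False, b: False}


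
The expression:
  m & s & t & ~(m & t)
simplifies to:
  False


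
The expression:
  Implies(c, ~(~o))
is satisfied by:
  {o: True, c: False}
  {c: False, o: False}
  {c: True, o: True}


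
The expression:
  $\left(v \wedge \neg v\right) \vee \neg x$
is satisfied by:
  {x: False}


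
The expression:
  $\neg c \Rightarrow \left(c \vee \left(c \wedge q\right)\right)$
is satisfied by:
  {c: True}


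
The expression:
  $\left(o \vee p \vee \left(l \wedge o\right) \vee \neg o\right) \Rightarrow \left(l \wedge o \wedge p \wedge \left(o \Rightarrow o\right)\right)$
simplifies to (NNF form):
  $l \wedge o \wedge p$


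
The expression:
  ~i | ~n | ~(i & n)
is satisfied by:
  {n: False, i: False}
  {i: True, n: False}
  {n: True, i: False}


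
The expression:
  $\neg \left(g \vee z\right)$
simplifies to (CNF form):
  $\neg g \wedge \neg z$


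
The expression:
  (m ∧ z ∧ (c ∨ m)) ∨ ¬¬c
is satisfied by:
  {z: True, c: True, m: True}
  {z: True, c: True, m: False}
  {c: True, m: True, z: False}
  {c: True, m: False, z: False}
  {z: True, m: True, c: False}


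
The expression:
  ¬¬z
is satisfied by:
  {z: True}


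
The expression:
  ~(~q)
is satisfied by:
  {q: True}


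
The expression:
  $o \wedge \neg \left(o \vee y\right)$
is never true.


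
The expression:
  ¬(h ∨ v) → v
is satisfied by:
  {v: True, h: True}
  {v: True, h: False}
  {h: True, v: False}


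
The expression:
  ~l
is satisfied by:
  {l: False}


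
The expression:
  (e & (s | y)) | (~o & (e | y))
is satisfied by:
  {y: True, e: True, s: True, o: False}
  {y: True, e: True, o: False, s: False}
  {e: True, s: True, o: False, y: False}
  {e: True, o: False, s: False, y: False}
  {e: True, y: True, o: True, s: True}
  {e: True, y: True, o: True, s: False}
  {e: True, o: True, s: True, y: False}
  {s: True, y: True, o: False, e: False}
  {y: True, o: False, s: False, e: False}


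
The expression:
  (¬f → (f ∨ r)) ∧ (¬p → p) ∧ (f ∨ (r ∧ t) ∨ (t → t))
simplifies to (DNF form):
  (f ∧ p) ∨ (p ∧ r)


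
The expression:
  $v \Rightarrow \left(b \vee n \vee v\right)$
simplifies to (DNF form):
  $\text{True}$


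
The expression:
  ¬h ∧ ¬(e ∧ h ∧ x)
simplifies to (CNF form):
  ¬h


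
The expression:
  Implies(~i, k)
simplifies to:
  i | k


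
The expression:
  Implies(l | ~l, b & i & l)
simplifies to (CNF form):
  b & i & l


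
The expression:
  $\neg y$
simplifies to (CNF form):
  $\neg y$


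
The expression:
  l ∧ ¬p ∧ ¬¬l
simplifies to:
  l ∧ ¬p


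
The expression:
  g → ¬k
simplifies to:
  ¬g ∨ ¬k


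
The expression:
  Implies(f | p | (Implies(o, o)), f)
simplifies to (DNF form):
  f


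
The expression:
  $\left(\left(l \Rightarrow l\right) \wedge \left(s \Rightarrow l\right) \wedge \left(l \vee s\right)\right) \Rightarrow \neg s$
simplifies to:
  $\neg l \vee \neg s$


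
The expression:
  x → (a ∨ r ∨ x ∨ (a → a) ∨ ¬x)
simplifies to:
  True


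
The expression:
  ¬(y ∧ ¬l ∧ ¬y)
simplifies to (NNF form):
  True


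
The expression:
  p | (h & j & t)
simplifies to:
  p | (h & j & t)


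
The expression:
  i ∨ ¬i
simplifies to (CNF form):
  True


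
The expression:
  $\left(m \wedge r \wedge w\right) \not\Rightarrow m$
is never true.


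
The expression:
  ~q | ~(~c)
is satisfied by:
  {c: True, q: False}
  {q: False, c: False}
  {q: True, c: True}


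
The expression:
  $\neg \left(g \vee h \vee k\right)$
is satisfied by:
  {g: False, h: False, k: False}


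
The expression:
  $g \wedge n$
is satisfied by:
  {g: True, n: True}


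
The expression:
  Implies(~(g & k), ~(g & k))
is always true.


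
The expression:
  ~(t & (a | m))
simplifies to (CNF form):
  (~a | ~t) & (~m | ~t)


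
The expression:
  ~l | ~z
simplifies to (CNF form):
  ~l | ~z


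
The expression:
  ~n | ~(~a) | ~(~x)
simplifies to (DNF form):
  a | x | ~n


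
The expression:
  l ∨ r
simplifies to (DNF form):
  l ∨ r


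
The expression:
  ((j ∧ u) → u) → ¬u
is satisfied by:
  {u: False}


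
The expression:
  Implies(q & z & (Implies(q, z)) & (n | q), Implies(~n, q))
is always true.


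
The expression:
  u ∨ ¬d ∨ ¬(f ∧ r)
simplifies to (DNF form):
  u ∨ ¬d ∨ ¬f ∨ ¬r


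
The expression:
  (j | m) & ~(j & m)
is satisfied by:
  {j: True, m: False}
  {m: True, j: False}


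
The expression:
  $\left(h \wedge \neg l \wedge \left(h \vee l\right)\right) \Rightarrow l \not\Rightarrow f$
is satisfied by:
  {l: True, h: False}
  {h: False, l: False}
  {h: True, l: True}


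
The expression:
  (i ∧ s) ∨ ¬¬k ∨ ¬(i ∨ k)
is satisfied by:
  {k: True, s: True, i: False}
  {k: True, s: False, i: False}
  {s: True, k: False, i: False}
  {k: False, s: False, i: False}
  {i: True, k: True, s: True}
  {i: True, k: True, s: False}
  {i: True, s: True, k: False}


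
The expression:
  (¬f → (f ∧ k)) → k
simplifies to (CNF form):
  k ∨ ¬f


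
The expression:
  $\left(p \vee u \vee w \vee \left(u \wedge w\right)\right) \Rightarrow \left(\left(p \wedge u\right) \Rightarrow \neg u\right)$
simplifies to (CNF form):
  $\neg p \vee \neg u$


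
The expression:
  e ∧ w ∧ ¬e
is never true.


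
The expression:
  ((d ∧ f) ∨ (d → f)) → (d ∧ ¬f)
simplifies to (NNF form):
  d ∧ ¬f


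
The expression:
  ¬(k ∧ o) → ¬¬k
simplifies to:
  k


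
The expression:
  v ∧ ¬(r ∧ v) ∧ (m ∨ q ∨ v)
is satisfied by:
  {v: True, r: False}


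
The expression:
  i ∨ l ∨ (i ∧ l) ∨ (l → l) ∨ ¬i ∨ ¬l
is always true.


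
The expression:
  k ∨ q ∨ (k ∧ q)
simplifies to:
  k ∨ q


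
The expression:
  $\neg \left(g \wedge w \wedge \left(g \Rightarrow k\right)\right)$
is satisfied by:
  {w: False, k: False, g: False}
  {g: True, w: False, k: False}
  {k: True, w: False, g: False}
  {g: True, k: True, w: False}
  {w: True, g: False, k: False}
  {g: True, w: True, k: False}
  {k: True, w: True, g: False}


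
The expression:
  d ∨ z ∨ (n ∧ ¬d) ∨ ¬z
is always true.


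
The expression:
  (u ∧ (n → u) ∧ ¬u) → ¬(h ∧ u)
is always true.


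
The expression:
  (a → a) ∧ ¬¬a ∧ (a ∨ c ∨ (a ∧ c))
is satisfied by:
  {a: True}


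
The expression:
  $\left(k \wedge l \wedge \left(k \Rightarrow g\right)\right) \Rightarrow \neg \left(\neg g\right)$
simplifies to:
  $\text{True}$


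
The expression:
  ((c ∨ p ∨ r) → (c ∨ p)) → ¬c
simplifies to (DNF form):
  ¬c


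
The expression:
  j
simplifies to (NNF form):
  j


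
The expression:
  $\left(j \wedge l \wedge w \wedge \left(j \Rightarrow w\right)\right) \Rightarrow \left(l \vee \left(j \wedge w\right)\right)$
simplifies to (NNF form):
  $\text{True}$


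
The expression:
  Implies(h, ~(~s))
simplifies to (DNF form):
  s | ~h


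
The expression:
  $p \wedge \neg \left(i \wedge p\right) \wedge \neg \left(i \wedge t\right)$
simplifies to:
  $p \wedge \neg i$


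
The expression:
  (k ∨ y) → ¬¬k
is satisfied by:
  {k: True, y: False}
  {y: False, k: False}
  {y: True, k: True}


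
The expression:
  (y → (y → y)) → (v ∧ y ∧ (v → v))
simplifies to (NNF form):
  v ∧ y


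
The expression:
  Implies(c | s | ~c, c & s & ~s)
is never true.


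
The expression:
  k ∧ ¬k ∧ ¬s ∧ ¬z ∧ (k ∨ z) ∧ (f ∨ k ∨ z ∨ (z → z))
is never true.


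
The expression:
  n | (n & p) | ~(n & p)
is always true.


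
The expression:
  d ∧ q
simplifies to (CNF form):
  d ∧ q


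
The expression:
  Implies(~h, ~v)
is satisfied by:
  {h: True, v: False}
  {v: False, h: False}
  {v: True, h: True}


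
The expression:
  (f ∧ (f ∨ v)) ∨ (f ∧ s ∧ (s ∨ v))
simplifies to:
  f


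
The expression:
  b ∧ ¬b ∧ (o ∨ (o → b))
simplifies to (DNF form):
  False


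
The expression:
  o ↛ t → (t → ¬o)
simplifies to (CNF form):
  True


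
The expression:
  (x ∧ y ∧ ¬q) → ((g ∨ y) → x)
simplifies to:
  True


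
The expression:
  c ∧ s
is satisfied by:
  {c: True, s: True}


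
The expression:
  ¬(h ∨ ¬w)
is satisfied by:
  {w: True, h: False}


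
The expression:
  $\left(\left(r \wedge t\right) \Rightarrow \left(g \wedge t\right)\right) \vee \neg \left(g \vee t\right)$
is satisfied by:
  {g: True, t: False, r: False}
  {g: False, t: False, r: False}
  {r: True, g: True, t: False}
  {r: True, g: False, t: False}
  {t: True, g: True, r: False}
  {t: True, g: False, r: False}
  {t: True, r: True, g: True}


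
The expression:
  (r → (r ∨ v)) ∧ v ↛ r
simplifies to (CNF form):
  v ∧ ¬r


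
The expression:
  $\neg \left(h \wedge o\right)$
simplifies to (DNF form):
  $\neg h \vee \neg o$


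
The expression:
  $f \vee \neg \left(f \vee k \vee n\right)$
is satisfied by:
  {f: True, k: False, n: False}
  {n: True, f: True, k: False}
  {f: True, k: True, n: False}
  {n: True, f: True, k: True}
  {n: False, k: False, f: False}


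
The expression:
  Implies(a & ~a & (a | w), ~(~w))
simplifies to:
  True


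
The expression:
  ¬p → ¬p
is always true.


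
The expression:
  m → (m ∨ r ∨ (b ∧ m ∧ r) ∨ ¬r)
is always true.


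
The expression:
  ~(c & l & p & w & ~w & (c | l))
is always true.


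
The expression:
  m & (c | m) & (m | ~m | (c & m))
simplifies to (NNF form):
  m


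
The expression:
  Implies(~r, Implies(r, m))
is always true.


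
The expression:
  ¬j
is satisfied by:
  {j: False}


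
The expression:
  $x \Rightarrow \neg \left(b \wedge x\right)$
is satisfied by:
  {x: False, b: False}
  {b: True, x: False}
  {x: True, b: False}


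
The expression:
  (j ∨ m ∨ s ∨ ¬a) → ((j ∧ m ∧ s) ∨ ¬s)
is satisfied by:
  {j: True, m: True, s: False}
  {j: True, m: False, s: False}
  {m: True, j: False, s: False}
  {j: False, m: False, s: False}
  {j: True, s: True, m: True}


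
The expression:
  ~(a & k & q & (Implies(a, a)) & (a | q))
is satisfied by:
  {k: False, q: False, a: False}
  {a: True, k: False, q: False}
  {q: True, k: False, a: False}
  {a: True, q: True, k: False}
  {k: True, a: False, q: False}
  {a: True, k: True, q: False}
  {q: True, k: True, a: False}


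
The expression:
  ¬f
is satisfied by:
  {f: False}


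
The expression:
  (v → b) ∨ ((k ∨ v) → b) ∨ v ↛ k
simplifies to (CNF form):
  b ∨ ¬k ∨ ¬v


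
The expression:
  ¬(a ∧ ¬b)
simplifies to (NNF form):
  b ∨ ¬a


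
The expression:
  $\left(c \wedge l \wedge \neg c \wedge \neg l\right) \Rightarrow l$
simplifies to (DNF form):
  $\text{True}$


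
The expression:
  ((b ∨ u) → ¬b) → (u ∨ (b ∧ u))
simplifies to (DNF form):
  b ∨ u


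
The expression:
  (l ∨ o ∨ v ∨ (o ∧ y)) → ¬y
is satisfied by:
  {v: False, o: False, y: False, l: False}
  {l: True, v: False, o: False, y: False}
  {o: True, l: False, v: False, y: False}
  {l: True, o: True, v: False, y: False}
  {v: True, l: False, o: False, y: False}
  {l: True, v: True, o: False, y: False}
  {o: True, v: True, l: False, y: False}
  {l: True, o: True, v: True, y: False}
  {y: True, l: False, v: False, o: False}


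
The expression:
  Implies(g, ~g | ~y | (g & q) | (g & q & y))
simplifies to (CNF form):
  q | ~g | ~y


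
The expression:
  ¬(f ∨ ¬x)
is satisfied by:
  {x: True, f: False}


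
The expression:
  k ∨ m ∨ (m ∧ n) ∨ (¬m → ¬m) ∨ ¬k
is always true.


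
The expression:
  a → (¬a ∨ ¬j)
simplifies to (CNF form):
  ¬a ∨ ¬j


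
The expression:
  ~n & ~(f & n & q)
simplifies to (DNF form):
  ~n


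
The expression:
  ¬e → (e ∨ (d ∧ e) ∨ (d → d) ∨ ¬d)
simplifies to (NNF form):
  True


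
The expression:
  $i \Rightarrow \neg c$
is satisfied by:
  {c: False, i: False}
  {i: True, c: False}
  {c: True, i: False}


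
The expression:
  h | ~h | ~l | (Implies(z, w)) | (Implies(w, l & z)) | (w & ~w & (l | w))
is always true.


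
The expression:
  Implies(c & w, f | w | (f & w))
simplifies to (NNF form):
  True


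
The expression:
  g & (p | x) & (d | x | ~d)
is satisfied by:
  {x: True, p: True, g: True}
  {x: True, g: True, p: False}
  {p: True, g: True, x: False}


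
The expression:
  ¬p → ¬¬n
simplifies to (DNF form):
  n ∨ p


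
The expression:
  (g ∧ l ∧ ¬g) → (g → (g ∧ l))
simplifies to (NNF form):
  True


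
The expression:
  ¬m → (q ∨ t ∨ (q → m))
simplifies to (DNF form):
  True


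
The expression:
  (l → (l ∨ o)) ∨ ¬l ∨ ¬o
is always true.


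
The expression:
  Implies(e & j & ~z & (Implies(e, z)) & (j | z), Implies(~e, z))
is always true.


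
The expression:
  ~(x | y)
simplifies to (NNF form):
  ~x & ~y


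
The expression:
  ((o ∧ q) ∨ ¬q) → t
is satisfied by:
  {t: True, q: True, o: False}
  {t: True, q: False, o: False}
  {t: True, o: True, q: True}
  {t: True, o: True, q: False}
  {q: True, o: False, t: False}


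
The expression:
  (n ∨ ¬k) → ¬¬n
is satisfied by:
  {n: True, k: True}
  {n: True, k: False}
  {k: True, n: False}


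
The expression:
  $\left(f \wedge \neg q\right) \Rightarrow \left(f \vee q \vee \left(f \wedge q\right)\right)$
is always true.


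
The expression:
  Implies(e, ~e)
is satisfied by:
  {e: False}


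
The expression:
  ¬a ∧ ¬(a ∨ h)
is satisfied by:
  {h: False, a: False}


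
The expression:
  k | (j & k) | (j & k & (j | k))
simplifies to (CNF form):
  k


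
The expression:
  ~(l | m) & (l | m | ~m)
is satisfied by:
  {l: False, m: False}


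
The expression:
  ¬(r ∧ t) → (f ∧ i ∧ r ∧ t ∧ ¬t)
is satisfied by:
  {t: True, r: True}


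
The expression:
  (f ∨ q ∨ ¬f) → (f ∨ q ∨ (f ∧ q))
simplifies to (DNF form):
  f ∨ q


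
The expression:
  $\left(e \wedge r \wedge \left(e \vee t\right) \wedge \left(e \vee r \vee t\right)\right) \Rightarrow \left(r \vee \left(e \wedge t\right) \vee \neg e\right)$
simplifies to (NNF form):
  $\text{True}$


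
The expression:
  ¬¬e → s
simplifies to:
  s ∨ ¬e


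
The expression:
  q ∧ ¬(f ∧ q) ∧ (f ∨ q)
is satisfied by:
  {q: True, f: False}


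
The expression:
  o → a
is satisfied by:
  {a: True, o: False}
  {o: False, a: False}
  {o: True, a: True}


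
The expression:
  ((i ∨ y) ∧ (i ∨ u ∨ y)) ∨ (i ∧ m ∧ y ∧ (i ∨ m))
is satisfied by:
  {i: True, y: True}
  {i: True, y: False}
  {y: True, i: False}


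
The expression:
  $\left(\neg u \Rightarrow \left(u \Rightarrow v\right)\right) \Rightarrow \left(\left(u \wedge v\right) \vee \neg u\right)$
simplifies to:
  $v \vee \neg u$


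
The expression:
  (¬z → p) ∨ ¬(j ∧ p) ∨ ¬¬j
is always true.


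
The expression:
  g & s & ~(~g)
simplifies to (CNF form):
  g & s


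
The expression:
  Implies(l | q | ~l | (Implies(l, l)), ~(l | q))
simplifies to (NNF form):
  ~l & ~q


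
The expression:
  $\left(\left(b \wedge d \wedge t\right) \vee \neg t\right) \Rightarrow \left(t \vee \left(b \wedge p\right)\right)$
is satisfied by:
  {b: True, t: True, p: True}
  {b: True, t: True, p: False}
  {t: True, p: True, b: False}
  {t: True, p: False, b: False}
  {b: True, p: True, t: False}


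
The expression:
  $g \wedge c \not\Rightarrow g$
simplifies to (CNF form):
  $\text{False}$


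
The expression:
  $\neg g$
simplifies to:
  $\neg g$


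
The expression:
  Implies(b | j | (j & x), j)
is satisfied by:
  {j: True, b: False}
  {b: False, j: False}
  {b: True, j: True}


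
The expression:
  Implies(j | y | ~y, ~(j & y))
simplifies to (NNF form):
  ~j | ~y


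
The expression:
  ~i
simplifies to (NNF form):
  ~i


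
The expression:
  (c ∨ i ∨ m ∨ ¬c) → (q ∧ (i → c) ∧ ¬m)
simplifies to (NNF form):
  q ∧ ¬m ∧ (c ∨ ¬i)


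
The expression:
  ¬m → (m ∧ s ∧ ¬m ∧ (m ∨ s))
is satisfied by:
  {m: True}


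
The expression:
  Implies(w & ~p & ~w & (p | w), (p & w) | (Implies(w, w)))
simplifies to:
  True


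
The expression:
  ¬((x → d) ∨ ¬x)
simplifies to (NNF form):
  x ∧ ¬d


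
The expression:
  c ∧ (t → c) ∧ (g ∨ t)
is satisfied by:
  {c: True, t: True, g: True}
  {c: True, t: True, g: False}
  {c: True, g: True, t: False}


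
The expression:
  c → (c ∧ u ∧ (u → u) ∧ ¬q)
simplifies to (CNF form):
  (u ∨ ¬c) ∧ (¬c ∨ ¬q)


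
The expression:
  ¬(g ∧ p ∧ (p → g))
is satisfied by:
  {p: False, g: False}
  {g: True, p: False}
  {p: True, g: False}


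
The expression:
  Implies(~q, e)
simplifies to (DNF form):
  e | q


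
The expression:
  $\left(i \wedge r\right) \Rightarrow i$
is always true.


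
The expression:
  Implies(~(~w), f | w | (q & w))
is always true.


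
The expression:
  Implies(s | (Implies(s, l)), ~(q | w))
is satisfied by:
  {q: False, w: False}


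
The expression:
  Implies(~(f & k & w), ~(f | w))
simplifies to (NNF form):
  (f | ~w) & (k | ~w) & (w | ~f)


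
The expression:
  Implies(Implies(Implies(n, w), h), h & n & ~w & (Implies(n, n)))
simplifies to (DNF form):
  (w & ~h) | (~h & ~n) | (h & n & ~w)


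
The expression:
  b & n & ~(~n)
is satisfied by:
  {b: True, n: True}


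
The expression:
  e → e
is always true.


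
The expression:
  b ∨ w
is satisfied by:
  {b: True, w: True}
  {b: True, w: False}
  {w: True, b: False}


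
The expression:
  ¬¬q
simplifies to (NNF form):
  q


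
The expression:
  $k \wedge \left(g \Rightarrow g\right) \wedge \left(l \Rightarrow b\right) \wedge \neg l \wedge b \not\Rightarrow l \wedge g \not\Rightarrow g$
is never true.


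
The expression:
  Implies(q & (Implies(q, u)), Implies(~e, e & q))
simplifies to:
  e | ~q | ~u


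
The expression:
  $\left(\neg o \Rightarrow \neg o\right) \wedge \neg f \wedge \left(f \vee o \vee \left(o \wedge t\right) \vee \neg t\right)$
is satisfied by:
  {o: True, t: False, f: False}
  {t: False, f: False, o: False}
  {o: True, t: True, f: False}


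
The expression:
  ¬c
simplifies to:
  ¬c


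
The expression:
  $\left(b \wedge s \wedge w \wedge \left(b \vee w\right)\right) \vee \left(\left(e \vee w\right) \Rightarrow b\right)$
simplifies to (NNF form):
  $b \vee \left(\neg e \wedge \neg w\right)$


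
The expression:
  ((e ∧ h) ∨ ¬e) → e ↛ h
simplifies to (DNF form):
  e ∧ ¬h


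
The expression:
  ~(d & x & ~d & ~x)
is always true.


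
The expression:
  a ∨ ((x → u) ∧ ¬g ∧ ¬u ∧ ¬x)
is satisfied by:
  {a: True, g: False, u: False, x: False}
  {a: True, x: True, g: False, u: False}
  {a: True, u: True, g: False, x: False}
  {a: True, x: True, u: True, g: False}
  {a: True, g: True, u: False, x: False}
  {a: True, x: True, g: True, u: False}
  {a: True, u: True, g: True, x: False}
  {a: True, x: True, u: True, g: True}
  {x: False, g: False, u: False, a: False}


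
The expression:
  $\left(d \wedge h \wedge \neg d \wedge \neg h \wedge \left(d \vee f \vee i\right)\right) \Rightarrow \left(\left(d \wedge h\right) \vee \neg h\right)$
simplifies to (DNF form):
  $\text{True}$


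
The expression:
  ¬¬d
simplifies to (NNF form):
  d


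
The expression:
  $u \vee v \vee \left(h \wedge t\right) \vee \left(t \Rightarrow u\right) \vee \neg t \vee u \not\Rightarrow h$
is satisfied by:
  {v: True, u: True, h: True, t: False}
  {v: True, u: True, h: False, t: False}
  {v: True, h: True, t: False, u: False}
  {v: True, h: False, t: False, u: False}
  {u: True, h: True, t: False, v: False}
  {u: True, h: False, t: False, v: False}
  {h: True, u: False, t: False, v: False}
  {h: False, u: False, t: False, v: False}
  {v: True, u: True, t: True, h: True}
  {v: True, u: True, t: True, h: False}
  {v: True, t: True, h: True, u: False}
  {v: True, t: True, h: False, u: False}
  {t: True, u: True, h: True, v: False}
  {t: True, u: True, h: False, v: False}
  {t: True, h: True, u: False, v: False}


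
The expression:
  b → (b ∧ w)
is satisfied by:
  {w: True, b: False}
  {b: False, w: False}
  {b: True, w: True}


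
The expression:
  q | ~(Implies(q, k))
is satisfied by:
  {q: True}


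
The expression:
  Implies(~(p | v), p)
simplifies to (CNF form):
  p | v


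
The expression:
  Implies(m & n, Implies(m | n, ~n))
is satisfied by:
  {m: False, n: False}
  {n: True, m: False}
  {m: True, n: False}


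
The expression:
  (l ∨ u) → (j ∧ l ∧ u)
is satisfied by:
  {j: True, u: False, l: False}
  {j: False, u: False, l: False}
  {l: True, u: True, j: True}


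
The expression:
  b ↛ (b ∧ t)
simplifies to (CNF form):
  b ∧ ¬t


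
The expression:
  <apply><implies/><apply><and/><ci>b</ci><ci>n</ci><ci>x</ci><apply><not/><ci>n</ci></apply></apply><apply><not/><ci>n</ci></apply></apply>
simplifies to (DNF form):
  <true/>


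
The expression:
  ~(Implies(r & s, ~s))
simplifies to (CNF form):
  r & s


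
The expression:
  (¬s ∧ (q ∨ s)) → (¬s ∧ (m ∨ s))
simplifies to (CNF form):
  m ∨ s ∨ ¬q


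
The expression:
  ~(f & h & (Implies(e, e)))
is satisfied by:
  {h: False, f: False}
  {f: True, h: False}
  {h: True, f: False}


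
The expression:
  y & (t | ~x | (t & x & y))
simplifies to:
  y & (t | ~x)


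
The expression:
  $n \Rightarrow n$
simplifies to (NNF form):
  $\text{True}$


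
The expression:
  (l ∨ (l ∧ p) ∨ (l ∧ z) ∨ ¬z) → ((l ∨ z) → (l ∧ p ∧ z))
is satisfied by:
  {p: True, z: True, l: False}
  {p: True, z: False, l: False}
  {z: True, p: False, l: False}
  {p: False, z: False, l: False}
  {p: True, l: True, z: True}


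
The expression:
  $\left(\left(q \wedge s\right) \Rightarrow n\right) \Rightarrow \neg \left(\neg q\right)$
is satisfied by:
  {q: True}


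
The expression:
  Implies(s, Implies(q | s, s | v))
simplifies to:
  True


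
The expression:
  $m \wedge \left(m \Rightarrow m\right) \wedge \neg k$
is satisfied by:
  {m: True, k: False}


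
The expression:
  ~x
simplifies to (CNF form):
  ~x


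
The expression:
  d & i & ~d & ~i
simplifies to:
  False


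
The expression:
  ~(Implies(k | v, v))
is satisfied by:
  {k: True, v: False}


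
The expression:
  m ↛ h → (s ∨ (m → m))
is always true.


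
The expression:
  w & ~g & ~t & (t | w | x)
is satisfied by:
  {w: True, g: False, t: False}


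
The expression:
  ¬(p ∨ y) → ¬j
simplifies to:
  p ∨ y ∨ ¬j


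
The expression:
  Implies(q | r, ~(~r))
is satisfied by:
  {r: True, q: False}
  {q: False, r: False}
  {q: True, r: True}


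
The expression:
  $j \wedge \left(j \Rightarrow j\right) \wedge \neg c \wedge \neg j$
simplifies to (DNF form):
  $\text{False}$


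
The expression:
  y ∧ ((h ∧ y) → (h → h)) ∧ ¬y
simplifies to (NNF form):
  False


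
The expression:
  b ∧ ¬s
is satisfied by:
  {b: True, s: False}


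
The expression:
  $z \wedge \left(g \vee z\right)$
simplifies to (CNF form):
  $z$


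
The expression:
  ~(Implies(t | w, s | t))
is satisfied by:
  {w: True, t: False, s: False}


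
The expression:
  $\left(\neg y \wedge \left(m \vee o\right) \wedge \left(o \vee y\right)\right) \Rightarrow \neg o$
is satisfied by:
  {y: True, o: False}
  {o: False, y: False}
  {o: True, y: True}


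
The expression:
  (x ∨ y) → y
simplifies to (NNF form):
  y ∨ ¬x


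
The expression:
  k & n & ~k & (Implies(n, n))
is never true.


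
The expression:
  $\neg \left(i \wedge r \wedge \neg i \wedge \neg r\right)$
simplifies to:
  $\text{True}$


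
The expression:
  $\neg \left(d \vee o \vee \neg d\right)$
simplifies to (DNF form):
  $\text{False}$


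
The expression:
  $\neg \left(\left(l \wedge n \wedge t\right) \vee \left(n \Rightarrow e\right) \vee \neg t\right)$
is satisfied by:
  {t: True, n: True, e: False, l: False}


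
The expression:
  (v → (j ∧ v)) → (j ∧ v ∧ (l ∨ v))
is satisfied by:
  {v: True}


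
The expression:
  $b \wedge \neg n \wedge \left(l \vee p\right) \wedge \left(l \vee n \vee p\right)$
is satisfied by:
  {l: True, p: True, b: True, n: False}
  {l: True, b: True, n: False, p: False}
  {p: True, b: True, n: False, l: False}


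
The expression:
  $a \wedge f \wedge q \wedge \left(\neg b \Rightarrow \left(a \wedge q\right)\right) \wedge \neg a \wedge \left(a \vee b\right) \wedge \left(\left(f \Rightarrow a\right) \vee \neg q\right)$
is never true.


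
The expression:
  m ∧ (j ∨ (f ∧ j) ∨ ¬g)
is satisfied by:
  {m: True, j: True, g: False}
  {m: True, j: False, g: False}
  {m: True, g: True, j: True}


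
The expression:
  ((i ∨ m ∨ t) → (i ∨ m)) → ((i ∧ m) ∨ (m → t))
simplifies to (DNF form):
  i ∨ t ∨ ¬m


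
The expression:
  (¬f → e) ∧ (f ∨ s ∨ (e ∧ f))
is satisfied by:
  {s: True, f: True, e: True}
  {s: True, f: True, e: False}
  {f: True, e: True, s: False}
  {f: True, e: False, s: False}
  {s: True, e: True, f: False}


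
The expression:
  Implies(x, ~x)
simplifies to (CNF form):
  ~x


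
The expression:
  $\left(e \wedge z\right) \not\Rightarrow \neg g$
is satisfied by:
  {z: True, e: True, g: True}


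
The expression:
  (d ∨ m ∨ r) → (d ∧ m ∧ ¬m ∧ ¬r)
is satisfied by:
  {d: False, r: False, m: False}


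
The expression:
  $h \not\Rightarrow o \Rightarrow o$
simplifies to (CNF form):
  $o \vee \neg h$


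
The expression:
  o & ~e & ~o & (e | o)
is never true.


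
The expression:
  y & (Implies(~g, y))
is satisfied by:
  {y: True}


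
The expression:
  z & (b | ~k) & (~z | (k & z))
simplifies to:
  b & k & z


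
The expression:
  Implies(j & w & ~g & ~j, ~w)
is always true.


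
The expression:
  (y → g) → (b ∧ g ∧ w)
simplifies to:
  (b ∨ ¬g) ∧ (g ∨ y) ∧ (w ∨ ¬g)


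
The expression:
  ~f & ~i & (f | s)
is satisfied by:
  {s: True, i: False, f: False}


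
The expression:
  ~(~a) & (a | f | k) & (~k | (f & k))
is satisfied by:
  {a: True, f: True, k: False}
  {a: True, f: False, k: False}
  {a: True, k: True, f: True}


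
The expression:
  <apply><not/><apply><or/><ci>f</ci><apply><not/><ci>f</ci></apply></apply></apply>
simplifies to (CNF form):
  <false/>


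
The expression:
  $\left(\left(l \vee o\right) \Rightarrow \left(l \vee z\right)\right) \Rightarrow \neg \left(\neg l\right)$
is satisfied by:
  {o: True, l: True, z: False}
  {l: True, z: False, o: False}
  {o: True, l: True, z: True}
  {l: True, z: True, o: False}
  {o: True, z: False, l: False}


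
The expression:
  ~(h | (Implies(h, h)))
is never true.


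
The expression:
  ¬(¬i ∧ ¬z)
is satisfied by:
  {i: True, z: True}
  {i: True, z: False}
  {z: True, i: False}


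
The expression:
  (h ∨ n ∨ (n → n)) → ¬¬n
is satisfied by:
  {n: True}


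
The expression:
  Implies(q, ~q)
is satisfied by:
  {q: False}


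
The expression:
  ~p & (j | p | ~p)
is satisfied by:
  {p: False}


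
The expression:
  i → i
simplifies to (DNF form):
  True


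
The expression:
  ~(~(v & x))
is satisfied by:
  {x: True, v: True}


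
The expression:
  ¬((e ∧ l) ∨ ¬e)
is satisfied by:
  {e: True, l: False}


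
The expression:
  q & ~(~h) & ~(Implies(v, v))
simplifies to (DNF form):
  False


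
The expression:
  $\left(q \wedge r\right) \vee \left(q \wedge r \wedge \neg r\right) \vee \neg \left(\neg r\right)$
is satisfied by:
  {r: True}


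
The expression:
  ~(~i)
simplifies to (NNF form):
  i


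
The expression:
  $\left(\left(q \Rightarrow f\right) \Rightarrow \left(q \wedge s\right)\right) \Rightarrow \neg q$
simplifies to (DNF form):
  $\left(f \wedge \neg s\right) \vee \neg q$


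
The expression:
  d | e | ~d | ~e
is always true.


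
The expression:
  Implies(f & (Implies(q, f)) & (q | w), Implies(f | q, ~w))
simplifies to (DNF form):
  ~f | ~w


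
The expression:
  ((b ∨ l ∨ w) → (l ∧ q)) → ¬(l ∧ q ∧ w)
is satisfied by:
  {l: False, q: False, w: False}
  {w: True, l: False, q: False}
  {q: True, l: False, w: False}
  {w: True, q: True, l: False}
  {l: True, w: False, q: False}
  {w: True, l: True, q: False}
  {q: True, l: True, w: False}


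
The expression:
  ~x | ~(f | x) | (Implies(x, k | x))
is always true.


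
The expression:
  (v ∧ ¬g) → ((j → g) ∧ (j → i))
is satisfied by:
  {g: True, v: False, j: False}
  {v: False, j: False, g: False}
  {j: True, g: True, v: False}
  {j: True, v: False, g: False}
  {g: True, v: True, j: False}
  {v: True, g: False, j: False}
  {j: True, v: True, g: True}


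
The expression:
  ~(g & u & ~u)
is always true.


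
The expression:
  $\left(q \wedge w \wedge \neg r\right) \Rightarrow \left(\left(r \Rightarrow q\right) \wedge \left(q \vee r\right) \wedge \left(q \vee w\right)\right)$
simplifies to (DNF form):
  $\text{True}$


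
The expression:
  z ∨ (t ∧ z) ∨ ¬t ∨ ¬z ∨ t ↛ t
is always true.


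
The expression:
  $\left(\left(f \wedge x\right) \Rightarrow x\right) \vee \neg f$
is always true.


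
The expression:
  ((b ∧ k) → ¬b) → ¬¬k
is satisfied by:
  {k: True}


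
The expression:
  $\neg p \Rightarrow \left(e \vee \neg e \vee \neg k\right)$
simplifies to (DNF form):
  $\text{True}$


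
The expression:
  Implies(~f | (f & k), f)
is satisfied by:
  {f: True}


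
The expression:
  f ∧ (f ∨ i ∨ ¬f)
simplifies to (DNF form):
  f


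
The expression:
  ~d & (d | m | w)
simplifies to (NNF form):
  ~d & (m | w)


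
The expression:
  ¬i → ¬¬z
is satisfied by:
  {i: True, z: True}
  {i: True, z: False}
  {z: True, i: False}


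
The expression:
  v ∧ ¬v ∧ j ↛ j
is never true.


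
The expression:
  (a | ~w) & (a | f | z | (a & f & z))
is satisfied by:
  {a: True, f: True, z: True, w: False}
  {a: True, f: True, z: False, w: False}
  {a: True, z: True, f: False, w: False}
  {a: True, z: False, f: False, w: False}
  {a: True, w: True, f: True, z: True}
  {a: True, w: True, f: True, z: False}
  {a: True, w: True, f: False, z: True}
  {a: True, w: True, f: False, z: False}
  {f: True, z: True, a: False, w: False}
  {f: True, a: False, z: False, w: False}
  {z: True, a: False, f: False, w: False}


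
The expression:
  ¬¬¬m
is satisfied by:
  {m: False}


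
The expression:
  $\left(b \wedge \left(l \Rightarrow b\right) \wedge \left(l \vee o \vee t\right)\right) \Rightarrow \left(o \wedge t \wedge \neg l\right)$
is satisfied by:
  {l: False, o: False, b: False, t: False}
  {t: True, l: False, o: False, b: False}
  {o: True, t: False, l: False, b: False}
  {t: True, o: True, l: False, b: False}
  {l: True, t: False, o: False, b: False}
  {t: True, l: True, o: False, b: False}
  {o: True, l: True, t: False, b: False}
  {t: True, o: True, l: True, b: False}
  {b: True, t: False, l: False, o: False}
  {b: True, t: True, o: True, l: False}


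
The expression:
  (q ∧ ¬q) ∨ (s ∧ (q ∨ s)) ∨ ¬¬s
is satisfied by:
  {s: True}


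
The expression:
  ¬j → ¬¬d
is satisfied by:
  {d: True, j: True}
  {d: True, j: False}
  {j: True, d: False}


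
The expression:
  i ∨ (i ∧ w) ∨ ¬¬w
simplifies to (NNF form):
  i ∨ w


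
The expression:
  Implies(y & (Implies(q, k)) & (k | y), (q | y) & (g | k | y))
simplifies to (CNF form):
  True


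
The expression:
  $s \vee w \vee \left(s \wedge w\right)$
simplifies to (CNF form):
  $s \vee w$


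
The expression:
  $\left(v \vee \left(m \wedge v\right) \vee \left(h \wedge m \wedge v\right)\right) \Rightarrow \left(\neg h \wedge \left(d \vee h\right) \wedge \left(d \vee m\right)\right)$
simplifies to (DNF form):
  $\left(d \wedge \neg h\right) \vee \neg v$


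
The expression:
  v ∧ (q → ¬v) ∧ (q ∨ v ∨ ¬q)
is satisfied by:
  {v: True, q: False}


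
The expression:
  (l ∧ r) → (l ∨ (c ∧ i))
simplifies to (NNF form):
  True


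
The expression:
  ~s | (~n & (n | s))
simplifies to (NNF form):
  ~n | ~s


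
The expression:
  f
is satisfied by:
  {f: True}


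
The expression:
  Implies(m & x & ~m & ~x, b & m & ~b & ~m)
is always true.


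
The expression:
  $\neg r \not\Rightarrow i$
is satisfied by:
  {i: False, r: False}


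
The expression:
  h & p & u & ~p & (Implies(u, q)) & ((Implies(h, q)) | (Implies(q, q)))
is never true.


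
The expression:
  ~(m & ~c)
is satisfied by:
  {c: True, m: False}
  {m: False, c: False}
  {m: True, c: True}


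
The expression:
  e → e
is always true.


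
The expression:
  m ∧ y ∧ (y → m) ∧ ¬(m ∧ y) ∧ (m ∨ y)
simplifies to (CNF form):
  False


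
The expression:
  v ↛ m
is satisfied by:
  {v: True, m: False}


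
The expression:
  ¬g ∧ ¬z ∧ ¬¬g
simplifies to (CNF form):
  False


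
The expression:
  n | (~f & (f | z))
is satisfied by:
  {n: True, z: True, f: False}
  {n: True, f: False, z: False}
  {n: True, z: True, f: True}
  {n: True, f: True, z: False}
  {z: True, f: False, n: False}


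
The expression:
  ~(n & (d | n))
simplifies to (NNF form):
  ~n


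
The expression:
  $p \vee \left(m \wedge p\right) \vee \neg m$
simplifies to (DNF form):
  $p \vee \neg m$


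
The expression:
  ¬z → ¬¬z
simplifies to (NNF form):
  z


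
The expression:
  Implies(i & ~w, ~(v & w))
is always true.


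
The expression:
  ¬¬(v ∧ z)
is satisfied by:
  {z: True, v: True}


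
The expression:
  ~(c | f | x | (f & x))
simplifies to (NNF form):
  ~c & ~f & ~x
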